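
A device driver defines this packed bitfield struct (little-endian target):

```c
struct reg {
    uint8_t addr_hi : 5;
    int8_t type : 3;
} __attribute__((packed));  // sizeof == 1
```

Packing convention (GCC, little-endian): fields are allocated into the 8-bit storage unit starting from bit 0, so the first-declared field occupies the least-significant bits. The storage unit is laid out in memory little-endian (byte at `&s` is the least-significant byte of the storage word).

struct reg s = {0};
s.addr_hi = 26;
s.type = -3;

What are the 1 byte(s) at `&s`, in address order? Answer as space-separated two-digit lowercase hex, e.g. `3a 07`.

[0+:5] addr_hi=26 & 0x1f = 0x1a; word=0x1a
[5+:3] type=-3 & 0x7 = 0x5; word=0xba
word = 0xba → little-endian bytes:
  [0]=0xba

ba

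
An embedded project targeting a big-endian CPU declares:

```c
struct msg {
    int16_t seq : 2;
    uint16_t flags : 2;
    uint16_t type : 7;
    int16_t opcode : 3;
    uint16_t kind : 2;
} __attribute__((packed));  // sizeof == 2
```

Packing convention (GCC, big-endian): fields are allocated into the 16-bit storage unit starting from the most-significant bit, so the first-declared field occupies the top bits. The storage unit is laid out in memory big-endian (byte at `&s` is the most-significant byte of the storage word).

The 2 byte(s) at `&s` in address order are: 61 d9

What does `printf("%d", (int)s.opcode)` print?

[0]=0x61 [1]=0xd9 (big-endian) → word 0x61d9
seq [14+:2] = (word>>14) & 0x3 = 1
flags [12+:2] = (word>>12) & 0x3 = 2
type [5+:7] = (word>>5) & 0x7f = 14
opcode [2+:3] = (word>>2) & 0x7 = 6  ←
kind [0+:2] = (word>>0) & 0x3 = 1
opcode signed 3b, MSB=1: 6 - 8 = -2

-2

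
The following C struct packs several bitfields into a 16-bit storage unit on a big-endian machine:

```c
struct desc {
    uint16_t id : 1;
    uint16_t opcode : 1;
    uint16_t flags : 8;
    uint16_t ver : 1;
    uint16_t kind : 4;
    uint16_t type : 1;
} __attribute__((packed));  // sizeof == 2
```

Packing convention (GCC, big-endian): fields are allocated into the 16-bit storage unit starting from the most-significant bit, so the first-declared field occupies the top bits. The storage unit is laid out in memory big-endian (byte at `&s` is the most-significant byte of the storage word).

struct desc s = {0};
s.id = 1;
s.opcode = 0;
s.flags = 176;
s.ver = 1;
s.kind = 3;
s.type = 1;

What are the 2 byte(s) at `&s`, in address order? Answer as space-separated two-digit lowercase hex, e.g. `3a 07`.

ac 27

id:1 = 1 → 0x1 << 15 → word 0x8000
opcode:1 = 0 → 0x0 << 14 → word 0x8000
flags:8 = 176 → 0xb0 << 6 → word 0xac00
ver:1 = 1 → 0x1 << 5 → word 0xac20
kind:4 = 3 → 0x3 << 1 → word 0xac26
type:1 = 1 → 0x1 << 0 → word 0xac27
word = 0xac27 → big-endian bytes:
  [0]=0xac  [1]=0x27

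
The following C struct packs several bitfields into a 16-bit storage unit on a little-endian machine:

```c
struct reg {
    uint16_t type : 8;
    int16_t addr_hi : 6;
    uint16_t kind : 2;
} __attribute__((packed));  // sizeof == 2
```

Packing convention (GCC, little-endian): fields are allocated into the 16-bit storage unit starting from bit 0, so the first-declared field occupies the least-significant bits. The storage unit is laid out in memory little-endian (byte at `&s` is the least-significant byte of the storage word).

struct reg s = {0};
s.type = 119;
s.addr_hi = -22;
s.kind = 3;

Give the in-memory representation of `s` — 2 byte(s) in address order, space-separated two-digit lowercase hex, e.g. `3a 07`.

type (8b) val=119 bits=0x77 at bit 0: 0x0077
addr_hi (6b) val=-22 bits=0x2a at bit 8: 0x2a77
kind (2b) val=3 bits=0x3 at bit 14: 0xea77
word = 0xea77 → little-endian bytes:
  [0]=0x77  [1]=0xea

77 ea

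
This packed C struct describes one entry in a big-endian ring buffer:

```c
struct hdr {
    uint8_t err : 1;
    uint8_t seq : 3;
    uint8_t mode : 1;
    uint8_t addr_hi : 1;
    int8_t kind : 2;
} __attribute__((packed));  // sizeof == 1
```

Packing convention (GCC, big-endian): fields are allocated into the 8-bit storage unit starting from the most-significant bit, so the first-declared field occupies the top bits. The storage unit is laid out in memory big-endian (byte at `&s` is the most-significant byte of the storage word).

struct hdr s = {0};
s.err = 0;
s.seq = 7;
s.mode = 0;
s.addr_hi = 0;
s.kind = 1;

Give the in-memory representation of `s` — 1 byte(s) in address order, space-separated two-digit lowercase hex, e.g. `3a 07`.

71

err:1 = 0 → 0x0 << 7 → word 0x00
seq:3 = 7 → 0x7 << 4 → word 0x70
mode:1 = 0 → 0x0 << 3 → word 0x70
addr_hi:1 = 0 → 0x0 << 2 → word 0x70
kind:2 = 1 → 0x1 << 0 → word 0x71
word = 0x71 → big-endian bytes:
  [0]=0x71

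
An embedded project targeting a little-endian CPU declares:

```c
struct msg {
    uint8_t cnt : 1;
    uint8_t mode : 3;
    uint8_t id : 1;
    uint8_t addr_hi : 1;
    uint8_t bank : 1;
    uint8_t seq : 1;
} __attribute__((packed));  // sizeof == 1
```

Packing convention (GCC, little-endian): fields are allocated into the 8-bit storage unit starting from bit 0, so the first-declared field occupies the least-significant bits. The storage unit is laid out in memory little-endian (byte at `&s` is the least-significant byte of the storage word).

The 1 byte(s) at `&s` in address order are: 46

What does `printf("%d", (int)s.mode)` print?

3

[0]=0x46 (little-endian) → word 0x46
cnt:1 @ bit 0 → (0x46>>0)&0x1 = 0x0
mode:3 @ bit 1 → (0x46>>1)&0x7 = 0x3  ←
id:1 @ bit 4 → (0x46>>4)&0x1 = 0x0
addr_hi:1 @ bit 5 → (0x46>>5)&0x1 = 0x0
bank:1 @ bit 6 → (0x46>>6)&0x1 = 0x1
seq:1 @ bit 7 → (0x46>>7)&0x1 = 0x0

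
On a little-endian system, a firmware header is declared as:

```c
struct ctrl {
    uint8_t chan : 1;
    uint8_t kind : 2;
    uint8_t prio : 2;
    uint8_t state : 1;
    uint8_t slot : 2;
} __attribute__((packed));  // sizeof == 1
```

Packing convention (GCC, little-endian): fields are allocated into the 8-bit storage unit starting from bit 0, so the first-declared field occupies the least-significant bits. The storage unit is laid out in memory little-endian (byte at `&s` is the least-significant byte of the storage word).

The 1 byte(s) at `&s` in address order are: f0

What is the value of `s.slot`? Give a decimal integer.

[0]=0xf0 (little-endian) → word 0xf0
chan:1 @ bit 0 → (0xf0>>0)&0x1 = 0x0
kind:2 @ bit 1 → (0xf0>>1)&0x3 = 0x0
prio:2 @ bit 3 → (0xf0>>3)&0x3 = 0x2
state:1 @ bit 5 → (0xf0>>5)&0x1 = 0x1
slot:2 @ bit 6 → (0xf0>>6)&0x3 = 0x3  ←

3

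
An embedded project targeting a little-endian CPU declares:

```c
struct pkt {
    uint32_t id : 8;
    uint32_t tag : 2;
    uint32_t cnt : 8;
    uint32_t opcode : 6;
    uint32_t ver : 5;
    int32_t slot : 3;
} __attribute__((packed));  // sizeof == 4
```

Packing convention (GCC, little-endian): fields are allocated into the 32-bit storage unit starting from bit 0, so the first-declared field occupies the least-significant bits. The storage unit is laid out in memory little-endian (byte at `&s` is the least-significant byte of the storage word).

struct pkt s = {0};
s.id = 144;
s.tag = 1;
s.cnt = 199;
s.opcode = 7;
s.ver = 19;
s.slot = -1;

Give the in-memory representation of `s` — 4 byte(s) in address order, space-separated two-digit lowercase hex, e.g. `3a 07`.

90 1d 1f f3

id (8b) val=144 bits=0x90 at bit 0: 0x00000090
tag (2b) val=1 bits=0x1 at bit 8: 0x00000190
cnt (8b) val=199 bits=0xc7 at bit 10: 0x00031d90
opcode (6b) val=7 bits=0x7 at bit 18: 0x001f1d90
ver (5b) val=19 bits=0x13 at bit 24: 0x131f1d90
slot (3b) val=-1 bits=0x7 at bit 29: 0xf31f1d90
word = 0xf31f1d90 → little-endian bytes:
  [0]=0x90  [1]=0x1d  [2]=0x1f  [3]=0xf3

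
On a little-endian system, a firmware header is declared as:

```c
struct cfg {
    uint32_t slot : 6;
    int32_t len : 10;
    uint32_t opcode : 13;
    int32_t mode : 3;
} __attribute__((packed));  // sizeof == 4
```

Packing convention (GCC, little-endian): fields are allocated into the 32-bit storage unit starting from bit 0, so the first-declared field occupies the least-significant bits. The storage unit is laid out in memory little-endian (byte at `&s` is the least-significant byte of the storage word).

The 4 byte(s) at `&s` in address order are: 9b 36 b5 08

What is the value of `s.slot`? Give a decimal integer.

27

[0]=0x9b [1]=0x36 [2]=0xb5 [3]=0x08 (little-endian) → word 0x08b5369b
slot:6 @ bit 0 → (0x08b5369b>>0)&0x3f = 0x1b  ←
len:10 @ bit 6 → (0x08b5369b>>6)&0x3ff = 0xda
opcode:13 @ bit 16 → (0x08b5369b>>16)&0x1fff = 0x8b5
mode:3 @ bit 29 → (0x08b5369b>>29)&0x7 = 0x0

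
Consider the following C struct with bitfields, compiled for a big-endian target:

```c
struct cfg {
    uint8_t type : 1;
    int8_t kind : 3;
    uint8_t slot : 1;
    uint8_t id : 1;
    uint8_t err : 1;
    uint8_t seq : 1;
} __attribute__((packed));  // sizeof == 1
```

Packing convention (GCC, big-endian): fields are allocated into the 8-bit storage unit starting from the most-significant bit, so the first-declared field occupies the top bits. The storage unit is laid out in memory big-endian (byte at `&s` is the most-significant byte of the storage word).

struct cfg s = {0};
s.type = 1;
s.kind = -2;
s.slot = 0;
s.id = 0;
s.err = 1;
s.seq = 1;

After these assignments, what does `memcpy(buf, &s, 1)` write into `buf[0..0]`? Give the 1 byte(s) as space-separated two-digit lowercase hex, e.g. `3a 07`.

e3

type:1 = 1 → 0x1 << 7 → word 0x80
kind:3 = -2 → 0x6 << 4 → word 0xe0
slot:1 = 0 → 0x0 << 3 → word 0xe0
id:1 = 0 → 0x0 << 2 → word 0xe0
err:1 = 1 → 0x1 << 1 → word 0xe2
seq:1 = 1 → 0x1 << 0 → word 0xe3
word = 0xe3 → big-endian bytes:
  [0]=0xe3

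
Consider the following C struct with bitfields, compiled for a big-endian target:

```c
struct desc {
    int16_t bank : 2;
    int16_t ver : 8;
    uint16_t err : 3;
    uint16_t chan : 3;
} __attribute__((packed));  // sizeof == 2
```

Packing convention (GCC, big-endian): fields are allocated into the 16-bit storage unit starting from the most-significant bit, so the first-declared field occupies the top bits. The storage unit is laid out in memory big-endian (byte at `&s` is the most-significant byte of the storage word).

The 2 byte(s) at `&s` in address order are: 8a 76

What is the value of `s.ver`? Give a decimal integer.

[0]=0x8a [1]=0x76 (big-endian) → word 0x8a76
bank [14+:2] = (word>>14) & 0x3 = 2
ver [6+:8] = (word>>6) & 0xff = 41  ←
err [3+:3] = (word>>3) & 0x7 = 6
chan [0+:3] = (word>>0) & 0x7 = 6
ver signed 8b, MSB=0: value = 41

41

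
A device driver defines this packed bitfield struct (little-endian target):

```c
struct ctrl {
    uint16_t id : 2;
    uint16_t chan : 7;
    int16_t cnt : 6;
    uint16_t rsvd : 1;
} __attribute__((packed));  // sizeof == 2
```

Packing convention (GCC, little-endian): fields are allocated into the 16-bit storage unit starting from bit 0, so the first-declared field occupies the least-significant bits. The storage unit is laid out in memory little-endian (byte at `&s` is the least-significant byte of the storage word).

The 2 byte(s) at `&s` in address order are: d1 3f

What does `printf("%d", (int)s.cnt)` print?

31

[0]=0xd1 [1]=0x3f (little-endian) → word 0x3fd1
id [0+:2] = (word>>0) & 0x3 = 1
chan [2+:7] = (word>>2) & 0x7f = 116
cnt [9+:6] = (word>>9) & 0x3f = 31  ←
rsvd [15+:1] = (word>>15) & 0x1 = 0
cnt signed 6b, MSB=0: value = 31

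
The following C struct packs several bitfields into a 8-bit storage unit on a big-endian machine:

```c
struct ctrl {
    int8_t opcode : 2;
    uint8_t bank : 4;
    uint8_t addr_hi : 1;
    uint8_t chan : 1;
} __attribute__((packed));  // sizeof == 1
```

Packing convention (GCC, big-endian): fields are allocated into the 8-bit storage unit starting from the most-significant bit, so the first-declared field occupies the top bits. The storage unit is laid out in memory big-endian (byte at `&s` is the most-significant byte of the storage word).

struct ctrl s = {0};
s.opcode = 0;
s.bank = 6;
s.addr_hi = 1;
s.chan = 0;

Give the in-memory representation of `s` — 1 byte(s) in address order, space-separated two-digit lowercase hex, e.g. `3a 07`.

opcode (2b) val=0 bits=0x0 at bit 6: 0x00
bank (4b) val=6 bits=0x6 at bit 2: 0x18
addr_hi (1b) val=1 bits=0x1 at bit 1: 0x1a
chan (1b) val=0 bits=0x0 at bit 0: 0x1a
word = 0x1a → big-endian bytes:
  [0]=0x1a

1a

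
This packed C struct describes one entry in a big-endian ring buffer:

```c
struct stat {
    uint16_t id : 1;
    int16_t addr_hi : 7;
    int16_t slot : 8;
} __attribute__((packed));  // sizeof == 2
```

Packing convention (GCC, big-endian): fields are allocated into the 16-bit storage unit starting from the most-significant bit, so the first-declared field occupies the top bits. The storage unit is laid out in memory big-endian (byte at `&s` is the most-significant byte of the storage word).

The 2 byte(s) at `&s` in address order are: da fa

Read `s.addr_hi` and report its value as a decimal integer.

[0]=0xda [1]=0xfa (big-endian) → word 0xdafa
id [15+:1] = (word>>15) & 0x1 = 1
addr_hi [8+:7] = (word>>8) & 0x7f = 90  ←
slot [0+:8] = (word>>0) & 0xff = 250
addr_hi signed 7b, MSB=1: 90 - 128 = -38

-38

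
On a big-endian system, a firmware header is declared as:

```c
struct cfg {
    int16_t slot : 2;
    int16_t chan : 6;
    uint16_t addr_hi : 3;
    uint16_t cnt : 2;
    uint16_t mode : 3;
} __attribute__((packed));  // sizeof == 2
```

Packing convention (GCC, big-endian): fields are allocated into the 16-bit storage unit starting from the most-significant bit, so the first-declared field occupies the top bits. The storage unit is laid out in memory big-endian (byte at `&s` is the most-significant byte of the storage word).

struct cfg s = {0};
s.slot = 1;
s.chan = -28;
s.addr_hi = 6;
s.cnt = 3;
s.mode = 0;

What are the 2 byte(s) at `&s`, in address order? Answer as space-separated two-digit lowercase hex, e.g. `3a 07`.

64 d8

[14+:2] slot=1 & 0x3 = 0x1; word=0x4000
[8+:6] chan=-28 & 0x3f = 0x24; word=0x6400
[5+:3] addr_hi=6 & 0x7 = 0x6; word=0x64c0
[3+:2] cnt=3 & 0x3 = 0x3; word=0x64d8
[0+:3] mode=0 & 0x7 = 0x0; word=0x64d8
word = 0x64d8 → big-endian bytes:
  [0]=0x64  [1]=0xd8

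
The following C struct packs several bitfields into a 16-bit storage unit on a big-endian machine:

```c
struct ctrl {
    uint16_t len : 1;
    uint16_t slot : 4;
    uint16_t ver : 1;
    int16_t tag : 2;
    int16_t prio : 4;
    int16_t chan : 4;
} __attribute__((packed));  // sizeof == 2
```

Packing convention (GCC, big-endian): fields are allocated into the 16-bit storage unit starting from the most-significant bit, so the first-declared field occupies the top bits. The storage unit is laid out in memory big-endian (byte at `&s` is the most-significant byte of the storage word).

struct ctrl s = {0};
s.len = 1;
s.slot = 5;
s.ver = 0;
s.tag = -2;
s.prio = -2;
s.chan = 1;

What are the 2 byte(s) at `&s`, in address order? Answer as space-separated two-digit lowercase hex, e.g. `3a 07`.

len (1b) val=1 bits=0x1 at bit 15: 0x8000
slot (4b) val=5 bits=0x5 at bit 11: 0xa800
ver (1b) val=0 bits=0x0 at bit 10: 0xa800
tag (2b) val=-2 bits=0x2 at bit 8: 0xaa00
prio (4b) val=-2 bits=0xe at bit 4: 0xaae0
chan (4b) val=1 bits=0x1 at bit 0: 0xaae1
word = 0xaae1 → big-endian bytes:
  [0]=0xaa  [1]=0xe1

aa e1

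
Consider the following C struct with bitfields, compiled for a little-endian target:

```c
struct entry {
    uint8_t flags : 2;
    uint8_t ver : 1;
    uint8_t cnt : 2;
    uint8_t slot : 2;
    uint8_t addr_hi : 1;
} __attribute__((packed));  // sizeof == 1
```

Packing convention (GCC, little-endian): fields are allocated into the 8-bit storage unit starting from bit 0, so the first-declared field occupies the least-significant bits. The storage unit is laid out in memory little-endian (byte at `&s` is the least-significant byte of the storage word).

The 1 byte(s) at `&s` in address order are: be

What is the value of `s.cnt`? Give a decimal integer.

[0]=0xbe (little-endian) → word 0xbe
flags:2 @ bit 0 → (0xbe>>0)&0x3 = 0x2
ver:1 @ bit 2 → (0xbe>>2)&0x1 = 0x1
cnt:2 @ bit 3 → (0xbe>>3)&0x3 = 0x3  ←
slot:2 @ bit 5 → (0xbe>>5)&0x3 = 0x1
addr_hi:1 @ bit 7 → (0xbe>>7)&0x1 = 0x1

3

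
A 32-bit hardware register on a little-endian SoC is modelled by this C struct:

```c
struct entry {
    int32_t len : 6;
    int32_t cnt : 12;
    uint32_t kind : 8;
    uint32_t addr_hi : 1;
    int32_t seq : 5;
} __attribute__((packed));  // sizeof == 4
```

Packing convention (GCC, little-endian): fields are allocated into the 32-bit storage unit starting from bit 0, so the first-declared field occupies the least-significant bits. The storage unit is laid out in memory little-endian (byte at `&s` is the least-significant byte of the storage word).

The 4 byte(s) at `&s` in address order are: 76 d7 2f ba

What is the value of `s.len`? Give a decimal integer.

[0]=0x76 [1]=0xd7 [2]=0x2f [3]=0xba (little-endian) → word 0xba2fd776
len [0+:6] = (word>>0) & 0x3f = 54  ←
cnt [6+:12] = (word>>6) & 0xfff = 3933
kind [18+:8] = (word>>18) & 0xff = 139
addr_hi [26+:1] = (word>>26) & 0x1 = 0
seq [27+:5] = (word>>27) & 0x1f = 23
len signed 6b, MSB=1: 54 - 64 = -10

-10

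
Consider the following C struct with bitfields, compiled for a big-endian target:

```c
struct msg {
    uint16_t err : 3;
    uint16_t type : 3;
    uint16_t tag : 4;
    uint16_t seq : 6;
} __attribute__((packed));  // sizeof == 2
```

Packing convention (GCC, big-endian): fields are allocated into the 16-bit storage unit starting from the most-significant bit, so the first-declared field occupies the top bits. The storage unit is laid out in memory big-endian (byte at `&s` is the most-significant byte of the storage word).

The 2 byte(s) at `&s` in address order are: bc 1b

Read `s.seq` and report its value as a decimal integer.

[0]=0xbc [1]=0x1b (big-endian) → word 0xbc1b
err:3 @ bit 13 → (0xbc1b>>13)&0x7 = 0x5
type:3 @ bit 10 → (0xbc1b>>10)&0x7 = 0x7
tag:4 @ bit 6 → (0xbc1b>>6)&0xf = 0x0
seq:6 @ bit 0 → (0xbc1b>>0)&0x3f = 0x1b  ←

27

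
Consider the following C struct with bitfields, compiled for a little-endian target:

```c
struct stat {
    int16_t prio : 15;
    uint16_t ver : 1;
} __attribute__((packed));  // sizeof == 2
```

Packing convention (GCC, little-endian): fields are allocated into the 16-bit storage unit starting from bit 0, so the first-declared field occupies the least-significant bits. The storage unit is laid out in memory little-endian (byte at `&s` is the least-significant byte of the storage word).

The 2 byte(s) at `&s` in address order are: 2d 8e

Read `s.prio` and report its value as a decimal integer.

3629

[0]=0x2d [1]=0x8e (little-endian) → word 0x8e2d
prio:15 @ bit 0 → (0x8e2d>>0)&0x7fff = 0xe2d  ←
ver:1 @ bit 15 → (0x8e2d>>15)&0x1 = 0x1
prio signed 15b, MSB=0: value = 3629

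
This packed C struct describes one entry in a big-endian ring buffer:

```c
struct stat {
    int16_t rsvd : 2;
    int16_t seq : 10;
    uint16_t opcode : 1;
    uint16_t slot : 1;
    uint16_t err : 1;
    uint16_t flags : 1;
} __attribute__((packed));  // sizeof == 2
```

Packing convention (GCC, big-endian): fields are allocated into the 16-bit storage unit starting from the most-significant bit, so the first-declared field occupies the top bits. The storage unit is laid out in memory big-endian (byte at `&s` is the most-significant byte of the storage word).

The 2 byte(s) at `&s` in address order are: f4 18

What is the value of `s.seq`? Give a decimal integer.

[0]=0xf4 [1]=0x18 (big-endian) → word 0xf418
rsvd [14+:2] = (word>>14) & 0x3 = 3
seq [4+:10] = (word>>4) & 0x3ff = 833  ←
opcode [3+:1] = (word>>3) & 0x1 = 1
slot [2+:1] = (word>>2) & 0x1 = 0
err [1+:1] = (word>>1) & 0x1 = 0
flags [0+:1] = (word>>0) & 0x1 = 0
seq signed 10b, MSB=1: 833 - 1024 = -191

-191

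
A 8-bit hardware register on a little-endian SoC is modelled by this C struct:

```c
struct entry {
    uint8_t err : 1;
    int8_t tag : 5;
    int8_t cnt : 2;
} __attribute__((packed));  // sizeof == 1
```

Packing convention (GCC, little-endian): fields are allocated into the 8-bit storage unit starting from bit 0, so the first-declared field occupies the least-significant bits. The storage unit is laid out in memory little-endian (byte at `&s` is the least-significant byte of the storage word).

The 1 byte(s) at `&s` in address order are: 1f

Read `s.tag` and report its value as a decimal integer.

15

[0]=0x1f (little-endian) → word 0x1f
err [0+:1] = (word>>0) & 0x1 = 1
tag [1+:5] = (word>>1) & 0x1f = 15  ←
cnt [6+:2] = (word>>6) & 0x3 = 0
tag signed 5b, MSB=0: value = 15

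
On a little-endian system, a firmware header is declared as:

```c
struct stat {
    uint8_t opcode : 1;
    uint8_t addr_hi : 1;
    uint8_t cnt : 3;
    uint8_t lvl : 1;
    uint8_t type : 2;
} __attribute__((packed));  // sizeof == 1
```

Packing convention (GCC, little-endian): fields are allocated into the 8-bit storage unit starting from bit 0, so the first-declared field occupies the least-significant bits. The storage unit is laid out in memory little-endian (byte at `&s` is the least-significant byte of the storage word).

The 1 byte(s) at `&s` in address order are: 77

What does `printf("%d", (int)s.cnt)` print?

5

[0]=0x77 (little-endian) → word 0x77
opcode [0+:1] = (word>>0) & 0x1 = 1
addr_hi [1+:1] = (word>>1) & 0x1 = 1
cnt [2+:3] = (word>>2) & 0x7 = 5  ←
lvl [5+:1] = (word>>5) & 0x1 = 1
type [6+:2] = (word>>6) & 0x3 = 1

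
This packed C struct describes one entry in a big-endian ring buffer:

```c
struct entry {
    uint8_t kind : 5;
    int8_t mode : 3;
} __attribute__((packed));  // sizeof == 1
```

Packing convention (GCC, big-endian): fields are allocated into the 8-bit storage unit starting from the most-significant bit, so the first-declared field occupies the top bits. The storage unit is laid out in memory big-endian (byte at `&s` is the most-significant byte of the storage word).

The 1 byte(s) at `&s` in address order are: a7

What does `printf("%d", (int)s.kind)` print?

20

[0]=0xa7 (big-endian) → word 0xa7
kind:5 @ bit 3 → (0xa7>>3)&0x1f = 0x14  ←
mode:3 @ bit 0 → (0xa7>>0)&0x7 = 0x7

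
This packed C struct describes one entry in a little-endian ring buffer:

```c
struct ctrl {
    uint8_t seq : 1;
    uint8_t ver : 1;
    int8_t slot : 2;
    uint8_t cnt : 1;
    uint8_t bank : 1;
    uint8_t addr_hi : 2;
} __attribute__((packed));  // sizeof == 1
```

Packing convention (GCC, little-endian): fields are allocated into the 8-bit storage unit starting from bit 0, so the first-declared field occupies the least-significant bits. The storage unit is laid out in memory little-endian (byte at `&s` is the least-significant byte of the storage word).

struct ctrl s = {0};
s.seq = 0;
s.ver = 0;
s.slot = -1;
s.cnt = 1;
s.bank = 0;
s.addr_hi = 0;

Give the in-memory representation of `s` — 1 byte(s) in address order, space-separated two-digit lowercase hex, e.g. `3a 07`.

[0+:1] seq=0 & 0x1 = 0x0; word=0x00
[1+:1] ver=0 & 0x1 = 0x0; word=0x00
[2+:2] slot=-1 & 0x3 = 0x3; word=0x0c
[4+:1] cnt=1 & 0x1 = 0x1; word=0x1c
[5+:1] bank=0 & 0x1 = 0x0; word=0x1c
[6+:2] addr_hi=0 & 0x3 = 0x0; word=0x1c
word = 0x1c → little-endian bytes:
  [0]=0x1c

1c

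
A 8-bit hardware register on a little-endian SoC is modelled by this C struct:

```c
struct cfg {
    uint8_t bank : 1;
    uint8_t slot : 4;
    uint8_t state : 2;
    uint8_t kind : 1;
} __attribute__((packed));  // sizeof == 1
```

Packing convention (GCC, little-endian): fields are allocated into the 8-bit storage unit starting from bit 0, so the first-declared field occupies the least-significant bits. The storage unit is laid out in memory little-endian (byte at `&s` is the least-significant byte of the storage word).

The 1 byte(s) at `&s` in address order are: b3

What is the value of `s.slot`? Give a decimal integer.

9

[0]=0xb3 (little-endian) → word 0xb3
bank:1 @ bit 0 → (0xb3>>0)&0x1 = 0x1
slot:4 @ bit 1 → (0xb3>>1)&0xf = 0x9  ←
state:2 @ bit 5 → (0xb3>>5)&0x3 = 0x1
kind:1 @ bit 7 → (0xb3>>7)&0x1 = 0x1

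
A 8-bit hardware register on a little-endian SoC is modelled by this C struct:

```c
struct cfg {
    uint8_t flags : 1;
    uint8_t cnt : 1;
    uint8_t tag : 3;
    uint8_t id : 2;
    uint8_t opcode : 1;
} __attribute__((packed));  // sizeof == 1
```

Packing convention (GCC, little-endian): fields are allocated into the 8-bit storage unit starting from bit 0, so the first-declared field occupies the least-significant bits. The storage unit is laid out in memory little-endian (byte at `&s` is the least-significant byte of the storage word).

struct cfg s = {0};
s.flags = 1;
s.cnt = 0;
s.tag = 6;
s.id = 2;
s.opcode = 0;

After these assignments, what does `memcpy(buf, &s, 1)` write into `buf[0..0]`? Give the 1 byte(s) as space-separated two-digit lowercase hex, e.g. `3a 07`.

59

flags (1b) val=1 bits=0x1 at bit 0: 0x01
cnt (1b) val=0 bits=0x0 at bit 1: 0x01
tag (3b) val=6 bits=0x6 at bit 2: 0x19
id (2b) val=2 bits=0x2 at bit 5: 0x59
opcode (1b) val=0 bits=0x0 at bit 7: 0x59
word = 0x59 → little-endian bytes:
  [0]=0x59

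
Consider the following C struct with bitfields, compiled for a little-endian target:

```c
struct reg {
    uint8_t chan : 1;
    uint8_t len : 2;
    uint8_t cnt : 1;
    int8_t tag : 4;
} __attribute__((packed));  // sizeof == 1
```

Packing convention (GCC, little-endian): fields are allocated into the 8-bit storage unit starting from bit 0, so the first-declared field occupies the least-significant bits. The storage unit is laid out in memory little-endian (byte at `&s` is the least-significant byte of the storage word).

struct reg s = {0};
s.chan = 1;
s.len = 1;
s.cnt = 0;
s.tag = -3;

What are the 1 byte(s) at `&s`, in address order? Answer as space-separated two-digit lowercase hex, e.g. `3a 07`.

d3

chan:1 = 1 → 0x1 << 0 → word 0x01
len:2 = 1 → 0x1 << 1 → word 0x03
cnt:1 = 0 → 0x0 << 3 → word 0x03
tag:4 = -3 → 0xd << 4 → word 0xd3
word = 0xd3 → little-endian bytes:
  [0]=0xd3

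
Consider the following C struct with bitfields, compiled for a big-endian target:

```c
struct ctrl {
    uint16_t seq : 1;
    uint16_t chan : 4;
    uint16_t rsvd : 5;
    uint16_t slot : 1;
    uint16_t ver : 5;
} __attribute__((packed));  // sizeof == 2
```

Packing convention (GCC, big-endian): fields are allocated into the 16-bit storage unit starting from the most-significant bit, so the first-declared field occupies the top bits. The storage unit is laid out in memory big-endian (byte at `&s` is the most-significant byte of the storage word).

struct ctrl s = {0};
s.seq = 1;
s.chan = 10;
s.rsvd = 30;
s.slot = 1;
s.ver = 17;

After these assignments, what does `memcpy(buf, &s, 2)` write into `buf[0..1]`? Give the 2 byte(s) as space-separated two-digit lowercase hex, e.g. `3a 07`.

seq:1 = 1 → 0x1 << 15 → word 0x8000
chan:4 = 10 → 0xa << 11 → word 0xd000
rsvd:5 = 30 → 0x1e << 6 → word 0xd780
slot:1 = 1 → 0x1 << 5 → word 0xd7a0
ver:5 = 17 → 0x11 << 0 → word 0xd7b1
word = 0xd7b1 → big-endian bytes:
  [0]=0xd7  [1]=0xb1

d7 b1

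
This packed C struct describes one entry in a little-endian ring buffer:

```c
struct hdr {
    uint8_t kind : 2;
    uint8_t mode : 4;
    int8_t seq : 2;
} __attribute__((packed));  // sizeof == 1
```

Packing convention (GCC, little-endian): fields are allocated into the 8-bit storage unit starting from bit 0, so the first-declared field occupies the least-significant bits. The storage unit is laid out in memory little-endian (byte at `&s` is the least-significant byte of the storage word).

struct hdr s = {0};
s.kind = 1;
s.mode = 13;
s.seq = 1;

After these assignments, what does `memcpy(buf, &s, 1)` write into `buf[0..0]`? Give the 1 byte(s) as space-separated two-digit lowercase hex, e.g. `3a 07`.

kind:2 = 1 → 0x1 << 0 → word 0x01
mode:4 = 13 → 0xd << 2 → word 0x35
seq:2 = 1 → 0x1 << 6 → word 0x75
word = 0x75 → little-endian bytes:
  [0]=0x75

75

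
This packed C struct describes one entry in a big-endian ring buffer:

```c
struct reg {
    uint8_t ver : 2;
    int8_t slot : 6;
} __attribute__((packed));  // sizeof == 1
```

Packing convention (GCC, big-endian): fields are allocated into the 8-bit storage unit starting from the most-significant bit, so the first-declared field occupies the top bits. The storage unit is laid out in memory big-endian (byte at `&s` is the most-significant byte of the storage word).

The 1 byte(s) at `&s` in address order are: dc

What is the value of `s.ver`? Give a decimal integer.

3

[0]=0xdc (big-endian) → word 0xdc
ver [6+:2] = (word>>6) & 0x3 = 3  ←
slot [0+:6] = (word>>0) & 0x3f = 28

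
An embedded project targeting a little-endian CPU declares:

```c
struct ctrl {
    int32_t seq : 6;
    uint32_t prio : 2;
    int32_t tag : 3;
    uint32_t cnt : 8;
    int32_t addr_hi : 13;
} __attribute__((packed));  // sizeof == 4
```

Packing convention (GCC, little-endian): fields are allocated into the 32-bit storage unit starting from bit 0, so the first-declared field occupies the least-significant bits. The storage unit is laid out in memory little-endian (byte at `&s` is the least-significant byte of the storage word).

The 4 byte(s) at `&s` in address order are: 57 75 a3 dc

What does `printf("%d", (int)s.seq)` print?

[0]=0x57 [1]=0x75 [2]=0xa3 [3]=0xdc (little-endian) → word 0xdca37557
seq [0+:6] = (word>>0) & 0x3f = 23  ←
prio [6+:2] = (word>>6) & 0x3 = 1
tag [8+:3] = (word>>8) & 0x7 = 5
cnt [11+:8] = (word>>11) & 0xff = 110
addr_hi [19+:13] = (word>>19) & 0x1fff = 7060
seq signed 6b, MSB=0: value = 23

23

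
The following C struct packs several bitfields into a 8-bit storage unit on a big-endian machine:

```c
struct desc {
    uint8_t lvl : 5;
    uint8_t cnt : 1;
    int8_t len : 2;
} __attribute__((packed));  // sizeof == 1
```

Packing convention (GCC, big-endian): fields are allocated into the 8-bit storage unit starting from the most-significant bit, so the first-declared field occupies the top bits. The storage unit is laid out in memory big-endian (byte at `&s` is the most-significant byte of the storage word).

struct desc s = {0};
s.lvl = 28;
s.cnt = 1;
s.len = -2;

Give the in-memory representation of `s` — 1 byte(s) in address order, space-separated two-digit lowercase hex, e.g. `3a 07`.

[3+:5] lvl=28 & 0x1f = 0x1c; word=0xe0
[2+:1] cnt=1 & 0x1 = 0x1; word=0xe4
[0+:2] len=-2 & 0x3 = 0x2; word=0xe6
word = 0xe6 → big-endian bytes:
  [0]=0xe6

e6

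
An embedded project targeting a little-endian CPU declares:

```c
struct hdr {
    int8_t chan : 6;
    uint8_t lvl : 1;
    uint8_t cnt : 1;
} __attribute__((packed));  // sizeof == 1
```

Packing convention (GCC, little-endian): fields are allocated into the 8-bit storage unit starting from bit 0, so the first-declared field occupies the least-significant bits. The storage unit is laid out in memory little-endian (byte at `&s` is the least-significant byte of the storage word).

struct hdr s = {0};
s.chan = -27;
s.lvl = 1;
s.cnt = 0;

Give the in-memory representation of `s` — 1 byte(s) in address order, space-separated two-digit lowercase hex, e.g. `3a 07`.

chan (6b) val=-27 bits=0x25 at bit 0: 0x25
lvl (1b) val=1 bits=0x1 at bit 6: 0x65
cnt (1b) val=0 bits=0x0 at bit 7: 0x65
word = 0x65 → little-endian bytes:
  [0]=0x65

65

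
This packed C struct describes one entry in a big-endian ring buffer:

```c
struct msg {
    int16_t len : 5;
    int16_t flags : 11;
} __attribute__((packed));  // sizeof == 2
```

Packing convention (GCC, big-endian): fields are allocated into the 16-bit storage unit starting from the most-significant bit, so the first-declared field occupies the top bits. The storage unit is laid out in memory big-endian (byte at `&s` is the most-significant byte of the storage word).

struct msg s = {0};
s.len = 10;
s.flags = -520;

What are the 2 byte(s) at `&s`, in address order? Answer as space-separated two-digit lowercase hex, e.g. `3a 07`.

[11+:5] len=10 & 0x1f = 0xa; word=0x5000
[0+:11] flags=-520 & 0x7ff = 0x5f8; word=0x55f8
word = 0x55f8 → big-endian bytes:
  [0]=0x55  [1]=0xf8

55 f8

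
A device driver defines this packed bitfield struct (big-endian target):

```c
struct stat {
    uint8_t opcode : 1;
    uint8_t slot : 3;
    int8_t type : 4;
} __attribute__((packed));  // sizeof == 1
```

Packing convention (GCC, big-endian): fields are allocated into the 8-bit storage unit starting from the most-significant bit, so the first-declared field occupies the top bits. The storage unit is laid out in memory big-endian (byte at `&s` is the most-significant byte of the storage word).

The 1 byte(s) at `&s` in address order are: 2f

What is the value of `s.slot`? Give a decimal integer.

[0]=0x2f (big-endian) → word 0x2f
opcode [7+:1] = (word>>7) & 0x1 = 0
slot [4+:3] = (word>>4) & 0x7 = 2  ←
type [0+:4] = (word>>0) & 0xf = 15

2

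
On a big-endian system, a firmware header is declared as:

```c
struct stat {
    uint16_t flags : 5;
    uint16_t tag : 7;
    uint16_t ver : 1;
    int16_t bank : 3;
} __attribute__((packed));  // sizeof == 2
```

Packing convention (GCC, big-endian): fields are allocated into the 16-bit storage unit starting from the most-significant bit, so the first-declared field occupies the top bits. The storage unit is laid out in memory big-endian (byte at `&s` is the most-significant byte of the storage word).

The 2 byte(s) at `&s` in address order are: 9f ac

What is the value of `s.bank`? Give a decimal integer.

-4

[0]=0x9f [1]=0xac (big-endian) → word 0x9fac
flags:5 @ bit 11 → (0x9fac>>11)&0x1f = 0x13
tag:7 @ bit 4 → (0x9fac>>4)&0x7f = 0x7a
ver:1 @ bit 3 → (0x9fac>>3)&0x1 = 0x1
bank:3 @ bit 0 → (0x9fac>>0)&0x7 = 0x4  ←
bank signed 3b, MSB=1: 4 - 8 = -4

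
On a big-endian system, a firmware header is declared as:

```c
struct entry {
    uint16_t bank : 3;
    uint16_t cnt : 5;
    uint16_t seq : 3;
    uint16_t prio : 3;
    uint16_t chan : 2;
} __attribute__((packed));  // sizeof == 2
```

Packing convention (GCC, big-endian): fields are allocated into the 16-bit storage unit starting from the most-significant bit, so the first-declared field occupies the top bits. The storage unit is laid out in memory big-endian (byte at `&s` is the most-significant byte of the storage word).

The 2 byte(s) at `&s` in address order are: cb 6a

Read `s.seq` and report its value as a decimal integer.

[0]=0xcb [1]=0x6a (big-endian) → word 0xcb6a
bank [13+:3] = (word>>13) & 0x7 = 6
cnt [8+:5] = (word>>8) & 0x1f = 11
seq [5+:3] = (word>>5) & 0x7 = 3  ←
prio [2+:3] = (word>>2) & 0x7 = 2
chan [0+:2] = (word>>0) & 0x3 = 2

3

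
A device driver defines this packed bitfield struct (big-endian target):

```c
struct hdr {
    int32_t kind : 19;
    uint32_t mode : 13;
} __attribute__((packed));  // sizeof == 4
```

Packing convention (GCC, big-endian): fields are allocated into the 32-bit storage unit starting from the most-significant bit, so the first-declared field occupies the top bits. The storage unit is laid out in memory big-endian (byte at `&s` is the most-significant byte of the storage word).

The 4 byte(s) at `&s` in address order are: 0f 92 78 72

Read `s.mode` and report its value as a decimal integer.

6258

[0]=0x0f [1]=0x92 [2]=0x78 [3]=0x72 (big-endian) → word 0x0f927872
kind:19 @ bit 13 → (0x0f927872>>13)&0x7ffff = 0x7c93
mode:13 @ bit 0 → (0x0f927872>>0)&0x1fff = 0x1872  ←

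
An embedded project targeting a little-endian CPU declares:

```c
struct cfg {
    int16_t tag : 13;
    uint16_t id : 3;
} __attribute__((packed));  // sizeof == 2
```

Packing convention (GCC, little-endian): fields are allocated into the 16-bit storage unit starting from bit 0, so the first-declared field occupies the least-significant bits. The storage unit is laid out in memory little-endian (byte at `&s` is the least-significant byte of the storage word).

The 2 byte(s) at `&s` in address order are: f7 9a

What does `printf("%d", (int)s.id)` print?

[0]=0xf7 [1]=0x9a (little-endian) → word 0x9af7
tag:13 @ bit 0 → (0x9af7>>0)&0x1fff = 0x1af7
id:3 @ bit 13 → (0x9af7>>13)&0x7 = 0x4  ←

4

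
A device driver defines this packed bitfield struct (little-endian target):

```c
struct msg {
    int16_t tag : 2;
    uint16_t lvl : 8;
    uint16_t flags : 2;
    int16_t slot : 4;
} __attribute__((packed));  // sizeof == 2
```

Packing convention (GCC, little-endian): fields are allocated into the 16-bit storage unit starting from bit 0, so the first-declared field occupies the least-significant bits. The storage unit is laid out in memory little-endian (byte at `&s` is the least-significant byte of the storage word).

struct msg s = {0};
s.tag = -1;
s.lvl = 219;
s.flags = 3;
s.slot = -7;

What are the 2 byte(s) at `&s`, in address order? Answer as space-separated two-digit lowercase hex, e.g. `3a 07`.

tag:2 = -1 → 0x3 << 0 → word 0x0003
lvl:8 = 219 → 0xdb << 2 → word 0x036f
flags:2 = 3 → 0x3 << 10 → word 0x0f6f
slot:4 = -7 → 0x9 << 12 → word 0x9f6f
word = 0x9f6f → little-endian bytes:
  [0]=0x6f  [1]=0x9f

6f 9f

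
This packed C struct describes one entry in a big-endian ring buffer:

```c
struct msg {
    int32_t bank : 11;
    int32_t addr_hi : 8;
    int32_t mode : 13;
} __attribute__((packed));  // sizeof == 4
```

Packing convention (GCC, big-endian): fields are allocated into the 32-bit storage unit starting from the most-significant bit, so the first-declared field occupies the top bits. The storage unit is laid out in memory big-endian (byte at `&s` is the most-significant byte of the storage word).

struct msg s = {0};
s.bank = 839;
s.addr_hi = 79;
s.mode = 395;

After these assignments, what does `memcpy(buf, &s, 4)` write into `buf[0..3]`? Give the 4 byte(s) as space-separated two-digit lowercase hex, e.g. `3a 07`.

68 e9 e1 8b

[21+:11] bank=839 & 0x7ff = 0x347; word=0x68e00000
[13+:8] addr_hi=79 & 0xff = 0x4f; word=0x68e9e000
[0+:13] mode=395 & 0x1fff = 0x18b; word=0x68e9e18b
word = 0x68e9e18b → big-endian bytes:
  [0]=0x68  [1]=0xe9  [2]=0xe1  [3]=0x8b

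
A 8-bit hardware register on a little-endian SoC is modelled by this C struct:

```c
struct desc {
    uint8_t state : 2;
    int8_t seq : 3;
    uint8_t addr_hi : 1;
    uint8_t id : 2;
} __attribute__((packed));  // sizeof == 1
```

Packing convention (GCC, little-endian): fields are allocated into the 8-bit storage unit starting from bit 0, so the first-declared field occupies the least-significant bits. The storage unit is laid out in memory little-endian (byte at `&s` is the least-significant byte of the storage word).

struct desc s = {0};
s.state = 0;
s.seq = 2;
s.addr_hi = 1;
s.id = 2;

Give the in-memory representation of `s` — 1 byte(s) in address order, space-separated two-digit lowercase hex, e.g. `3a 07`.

a8

[0+:2] state=0 & 0x3 = 0x0; word=0x00
[2+:3] seq=2 & 0x7 = 0x2; word=0x08
[5+:1] addr_hi=1 & 0x1 = 0x1; word=0x28
[6+:2] id=2 & 0x3 = 0x2; word=0xa8
word = 0xa8 → little-endian bytes:
  [0]=0xa8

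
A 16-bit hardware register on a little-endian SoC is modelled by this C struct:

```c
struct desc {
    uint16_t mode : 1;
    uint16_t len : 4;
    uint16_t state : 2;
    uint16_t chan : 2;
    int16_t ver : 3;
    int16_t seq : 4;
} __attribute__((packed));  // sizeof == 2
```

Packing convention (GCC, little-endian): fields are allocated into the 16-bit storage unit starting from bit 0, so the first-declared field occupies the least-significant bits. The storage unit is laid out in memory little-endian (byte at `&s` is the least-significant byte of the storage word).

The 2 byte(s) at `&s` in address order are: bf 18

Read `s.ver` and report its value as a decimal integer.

-4

[0]=0xbf [1]=0x18 (little-endian) → word 0x18bf
mode:1 @ bit 0 → (0x18bf>>0)&0x1 = 0x1
len:4 @ bit 1 → (0x18bf>>1)&0xf = 0xf
state:2 @ bit 5 → (0x18bf>>5)&0x3 = 0x1
chan:2 @ bit 7 → (0x18bf>>7)&0x3 = 0x1
ver:3 @ bit 9 → (0x18bf>>9)&0x7 = 0x4  ←
seq:4 @ bit 12 → (0x18bf>>12)&0xf = 0x1
ver signed 3b, MSB=1: 4 - 8 = -4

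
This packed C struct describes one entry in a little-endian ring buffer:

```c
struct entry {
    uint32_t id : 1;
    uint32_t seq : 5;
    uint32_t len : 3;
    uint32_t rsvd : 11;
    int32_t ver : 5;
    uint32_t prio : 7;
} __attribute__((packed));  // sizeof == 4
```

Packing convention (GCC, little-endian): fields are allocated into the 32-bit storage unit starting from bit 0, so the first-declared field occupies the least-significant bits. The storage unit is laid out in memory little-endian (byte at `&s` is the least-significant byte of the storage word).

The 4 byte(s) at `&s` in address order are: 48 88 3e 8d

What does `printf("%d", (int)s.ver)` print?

[0]=0x48 [1]=0x88 [2]=0x3e [3]=0x8d (little-endian) → word 0x8d3e8848
id:1 @ bit 0 → (0x8d3e8848>>0)&0x1 = 0x0
seq:5 @ bit 1 → (0x8d3e8848>>1)&0x1f = 0x4
len:3 @ bit 6 → (0x8d3e8848>>6)&0x7 = 0x1
rsvd:11 @ bit 9 → (0x8d3e8848>>9)&0x7ff = 0x744
ver:5 @ bit 20 → (0x8d3e8848>>20)&0x1f = 0x13  ←
prio:7 @ bit 25 → (0x8d3e8848>>25)&0x7f = 0x46
ver signed 5b, MSB=1: 19 - 32 = -13

-13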